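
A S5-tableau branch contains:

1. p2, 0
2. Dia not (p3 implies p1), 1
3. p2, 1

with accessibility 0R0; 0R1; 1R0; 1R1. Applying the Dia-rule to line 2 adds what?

a fresh world 2 with 1R2, and not (p3 implies p1) at 2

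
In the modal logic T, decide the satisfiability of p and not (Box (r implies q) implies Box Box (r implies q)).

Satisfiable (open branch found)

1. p and not (Box (r implies q) implies Box Box (r implies q)), w0
2. p, w0   [and-rule on 1]
3. not (Box (r implies q) implies Box Box (r implies q)), w0   [and-rule on 1]
4. Box (r implies q), w0   [neg-implies-rule on 3]
5. not Box Box (r implies q), w0   [neg-implies-rule on 3]
6. r implies q, w0   [Box-rule on 4 via w0Rw0]
7. q, w0   [implies-rule on 6 (branches; this branch)]
8. not Box (r implies q), w1   [neg-Box-rule on 5: fresh world w1, w0Rw1]
9. r implies q, w1   [Box-rule on 4 via w0Rw1]
10. q, w1   [implies-rule on 9 (branches; this branch)]
11. not (r implies q), w2   [neg-Box-rule on 8: fresh world w2, w1Rw2]
12. r, w2   [neg-implies-rule on 11]
13. not q, w2   [neg-implies-rule on 11]
Accessibility: w0Rw0, w0Rw1, w1Rw1, w1Rw2, w2Rw2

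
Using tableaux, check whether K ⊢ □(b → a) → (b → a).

Tableau for the negation ¬(□(b → a) → (b → a)):
1. ¬(□(b → a) → (b → a)), 0
2. □(b → a), 0
3. ¬(b → a), 0
4. b, 0
5. ¬a, 0
The negation has an open branch (countermodel exists).

No, not valid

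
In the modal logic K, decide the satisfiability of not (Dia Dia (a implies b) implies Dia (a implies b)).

Yes, satisfiable

1. not (Dia Dia (a implies b) implies Dia (a implies b)), 0
2. Dia Dia (a implies b), 0
3. not Dia (a implies b), 0
4. Dia (a implies b), 1
5. not (a implies b), 1
6. a, 1
7. not b, 1
8. a implies b, 2
9. b, 2
Accessibility: 0R1, 1R2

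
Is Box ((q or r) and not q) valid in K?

Not valid

Tableau for the negation not Box ((q or r) and not q):
1. not Box ((q or r) and not q), u
2. not ((q or r) and not q), v
3. q, v
Accessibility: uRv
The negation has an open branch (countermodel exists).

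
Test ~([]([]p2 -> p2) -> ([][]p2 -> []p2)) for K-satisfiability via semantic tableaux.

1. ~([]([]p2 -> p2) -> ([][]p2 -> []p2)), u
2. []([]p2 -> p2), u
3. ~([][]p2 -> []p2), u
4. [][]p2, u
5. ~[]p2, u
6. ~p2, v
7. []p2 -> p2, v
8. []p2, v
9. ~[]p2, v
10. ~p2, w
11. p2, w
Accessibility: uRv, vRw
Branch closes: p2 and ~p2 both at w.
All branches of the tableau close; one closing branch shown above.

No, unsatisfiable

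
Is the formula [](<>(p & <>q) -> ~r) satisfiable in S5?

1. [](<>(p & <>q) -> ~r), w0
2. <>(p & <>q) -> ~r, w0   [[]-rule on 1 via w0Rw0]
3. ~r, w0   [->-rule on 2 (branches; this branch)]
Accessibility: w0Rw0

Yes, satisfiable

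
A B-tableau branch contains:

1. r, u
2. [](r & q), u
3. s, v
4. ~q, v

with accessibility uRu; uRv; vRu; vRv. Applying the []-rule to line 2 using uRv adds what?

r & q, v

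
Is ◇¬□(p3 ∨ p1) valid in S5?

Tableau for the negation ¬◇¬□(p3 ∨ p1):
1. ¬◇¬□(p3 ∨ p1), w0
2. □(p3 ∨ p1), w0   [¬◇-rule on 1 via w0Rw0]
3. p3 ∨ p1, w0   [□-rule on 2 via w0Rw0]
4. p1, w0   [∨-rule on 3 (branches; this branch)]
Accessibility: w0Rw0
The negation has an open branch (countermodel exists).

Not valid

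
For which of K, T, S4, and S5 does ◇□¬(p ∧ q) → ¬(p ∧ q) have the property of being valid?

S5

S5-tableau for the negation ¬(◇□¬(p ∧ q) → ¬(p ∧ q)):
1. ¬(◇□¬(p ∧ q) → ¬(p ∧ q)), w0
2. ◇□¬(p ∧ q), w0   [¬→-rule on 1]
3. p ∧ q, w0   [¬→-rule on 1]
4. p, w0   [∧-rule on 3]
5. q, w0   [∧-rule on 3]
6. □¬(p ∧ q), w1   [◇-rule on 2: fresh world w1, w0Rw1]
7. ¬(p ∧ q), w0   [□-rule on 6 via w1Rw0]
8. ¬(p ∧ q), w1   [□-rule on 6 via w1Rw1]
9. ¬q, w0   [¬∧-rule on 7 (branches; this branch)]
Accessibility: w0Rw0, w0Rw1, w1Rw0, w1Rw1
Branch closes: q and ¬q both at w0.
Every branch closes (one shown): valid in S5.
S4-tableau for the negation ¬(◇□¬(p ∧ q) → ¬(p ∧ q)):
1. ¬(◇□¬(p ∧ q) → ¬(p ∧ q)), w0
2. ◇□¬(p ∧ q), w0   [¬→-rule on 1]
3. p ∧ q, w0   [¬→-rule on 1]
4. p, w0   [∧-rule on 3]
5. q, w0   [∧-rule on 3]
6. □¬(p ∧ q), w1   [◇-rule on 2: fresh world w1, w0Rw1]
7. ¬(p ∧ q), w1   [□-rule on 6 via w1Rw1]
8. ¬q, w1   [¬∧-rule on 7 (branches; this branch)]
Accessibility: w0Rw0, w0Rw1, w1Rw1
Complete open branch: countermodel on an S4-frame, so not valid in S4, nor in K, T (the same frame is also a K-frame and a T-frame).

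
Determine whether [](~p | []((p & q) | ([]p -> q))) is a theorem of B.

Tableau for the negation ~[](~p | []((p & q) | ([]p -> q))):
1. ~[](~p | []((p & q) | ([]p -> q))), 0
2. ~(~p | []((p & q) | ([]p -> q))), 1
3. p, 1
4. ~[]((p & q) | ([]p -> q)), 1
5. ~((p & q) | ([]p -> q)), 2
6. ~(p & q), 2
7. ~([]p -> q), 2
8. []p, 2
9. ~q, 2
10. p, 2
Accessibility: 0R0, 0R1, 1R0, 1R1, 1R2, 2R1, 2R2
The negation has an open branch (countermodel exists).

No, not valid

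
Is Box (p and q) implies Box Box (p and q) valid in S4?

Valid in S4

Tableau for the negation not (Box (p and q) implies Box Box (p and q)):
1. not (Box (p and q) implies Box Box (p and q)), 0
2. Box (p and q), 0
3. not Box Box (p and q), 0
4. p and q, 0
5. p, 0
6. q, 0
7. not Box (p and q), 1
8. p and q, 1
9. p, 1
10. q, 1
11. not (p and q), 2
12. p and q, 2
13. p, 2
14. q, 2
15. not q, 2
Accessibility: 0R0, 0R1, 0R2, 1R1, 1R2, 2R2
Branch closes: q and not q both at 2.
All branches of the negation close; one closing branch shown above.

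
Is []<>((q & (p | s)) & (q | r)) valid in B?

Not valid

Tableau for the negation ~[]<>((q & (p | s)) & (q | r)):
1. ~[]<>((q & (p | s)) & (q | r)), u
2. ~<>((q & (p | s)) & (q | r)), v   [~[]-rule on 1: fresh world v, uRv]
3. ~((q & (p | s)) & (q | r)), u   [~<>-rule on 2 via vRu]
4. ~((q & (p | s)) & (q | r)), v   [~<>-rule on 2 via vRv]
5. ~(q | r), u   [~&-rule on 3 (branches; this branch)]
6. ~q, u   [~|-rule on 5]
7. ~r, u   [~|-rule on 5]
8. ~(q | r), v   [~&-rule on 4 (branches; this branch)]
9. ~q, v   [~|-rule on 8]
10. ~r, v   [~|-rule on 8]
Accessibility: uRu, uRv, vRu, vRv
The negation has an open branch (countermodel exists).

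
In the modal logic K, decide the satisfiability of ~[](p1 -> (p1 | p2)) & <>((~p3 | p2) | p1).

Unsatisfiable (every branch closes)

1. ~[](p1 -> (p1 | p2)) & <>((~p3 | p2) | p1), 0
2. ~[](p1 -> (p1 | p2)), 0
3. <>((~p3 | p2) | p1), 0
4. ~(p1 -> (p1 | p2)), 1
5. p1, 1
6. ~(p1 | p2), 1
7. ~p1, 1
8. ~p2, 1
Accessibility: 0R1
Branch closes: p1 and ~p1 both at 1.
Every branch closes; the branch above is one of them.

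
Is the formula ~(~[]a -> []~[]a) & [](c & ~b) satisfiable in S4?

Satisfiable

1. ~(~[]a -> []~[]a) & [](c & ~b), 0
2. ~(~[]a -> []~[]a), 0
3. [](c & ~b), 0
4. ~[]a, 0
5. ~[]~[]a, 0
6. c & ~b, 0
7. c, 0
8. ~b, 0
9. ~a, 1
10. c & ~b, 1
11. c, 1
12. ~b, 1
13. []a, 2
14. c & ~b, 2
15. c, 2
16. ~b, 2
17. a, 2
Accessibility: 0R0, 0R1, 0R2, 1R1, 2R2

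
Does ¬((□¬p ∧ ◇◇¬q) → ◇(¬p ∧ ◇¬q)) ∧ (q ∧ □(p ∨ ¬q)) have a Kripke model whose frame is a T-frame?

1. ¬((□¬p ∧ ◇◇¬q) → ◇(¬p ∧ ◇¬q)) ∧ (q ∧ □(p ∨ ¬q)), 0
2. ¬((□¬p ∧ ◇◇¬q) → ◇(¬p ∧ ◇¬q)), 0   [∧-rule on 1]
3. q ∧ □(p ∨ ¬q), 0   [∧-rule on 1]
4. □¬p ∧ ◇◇¬q, 0   [¬→-rule on 2]
5. ¬◇(¬p ∧ ◇¬q), 0   [¬→-rule on 2]
6. q, 0   [∧-rule on 3]
7. □(p ∨ ¬q), 0   [∧-rule on 3]
8. □¬p, 0   [∧-rule on 4]
9. ◇◇¬q, 0   [∧-rule on 4]
10. ¬(¬p ∧ ◇¬q), 0   [¬◇-rule on 5 via 0R0]
11. p ∨ ¬q, 0   [□-rule on 7 via 0R0]
12. ¬p, 0   [□-rule on 8 via 0R0]
13. ¬◇¬q, 0   [¬∧-rule on 10 (branches; this branch)]
14. ¬q, 0   [∨-rule on 11 (branches; this branch)]
Accessibility: 0R0
Branch closes: q and ¬q both at 0.
(One branch shown.) All branches close.

Unsatisfiable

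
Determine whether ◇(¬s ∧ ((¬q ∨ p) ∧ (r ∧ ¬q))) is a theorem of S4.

No, not valid

Tableau for the negation ¬◇(¬s ∧ ((¬q ∨ p) ∧ (r ∧ ¬q))):
1. ¬◇(¬s ∧ ((¬q ∨ p) ∧ (r ∧ ¬q))), w0
2. ¬(¬s ∧ ((¬q ∨ p) ∧ (r ∧ ¬q))), w0   [¬◇-rule on 1 via w0Rw0]
3. ¬((¬q ∨ p) ∧ (r ∧ ¬q)), w0   [¬∧-rule on 2 (branches; this branch)]
4. ¬(r ∧ ¬q), w0   [¬∧-rule on 3 (branches; this branch)]
5. q, w0   [¬∧-rule on 4 (branches; this branch)]
Accessibility: w0Rw0
The negation has an open branch (countermodel exists).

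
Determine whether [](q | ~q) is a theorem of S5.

Tableau for the negation ~[](q | ~q):
1. ~[](q | ~q), w0
2. ~(q | ~q), w1
3. ~q, w1
4. q, w1
Accessibility: w0Rw0, w0Rw1, w1Rw0, w1Rw1
Branch closes: q and ~q both at w1.
All branches of the negation close; one closing branch shown above.

Valid in S5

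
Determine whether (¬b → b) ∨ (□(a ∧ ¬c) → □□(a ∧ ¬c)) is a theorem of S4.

Tableau for the negation ¬((¬b → b) ∨ (□(a ∧ ¬c) → □□(a ∧ ¬c))):
1. ¬((¬b → b) ∨ (□(a ∧ ¬c) → □□(a ∧ ¬c))), 0
2. ¬(¬b → b), 0
3. ¬(□(a ∧ ¬c) → □□(a ∧ ¬c)), 0
4. ¬b, 0
5. □(a ∧ ¬c), 0
6. ¬□□(a ∧ ¬c), 0
7. a ∧ ¬c, 0
8. a, 0
9. ¬c, 0
10. ¬□(a ∧ ¬c), 1
11. a ∧ ¬c, 1
12. a, 1
13. ¬c, 1
14. ¬(a ∧ ¬c), 2
15. a ∧ ¬c, 2
16. a, 2
17. ¬c, 2
18. c, 2
Accessibility: 0R0, 0R1, 0R2, 1R1, 1R2, 2R2
Branch closes: c and ¬c both at 2.
Every branch of the negation's tableau closes; the branch above is one of them.

Yes, valid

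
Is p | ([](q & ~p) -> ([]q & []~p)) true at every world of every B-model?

Yes, valid

Tableau for the negation ~(p | ([](q & ~p) -> ([]q & []~p))):
1. ~(p | ([](q & ~p) -> ([]q & []~p))), 0
2. ~p, 0   [~|-rule on 1]
3. ~([](q & ~p) -> ([]q & []~p)), 0   [~|-rule on 1]
4. [](q & ~p), 0   [~->-rule on 3]
5. ~([]q & []~p), 0   [~->-rule on 3]
6. q & ~p, 0   [[]-rule on 4 via 0R0]
7. q, 0   [&-rule on 6]
8. ~[]~p, 0   [~&-rule on 5 (branches; this branch)]
9. p, 1   [~[]-rule on 8: fresh world 1, 0R1]
10. q & ~p, 1   [[]-rule on 4 via 0R1]
11. q, 1   [&-rule on 10]
12. ~p, 1   [&-rule on 10]
Accessibility: 0R0, 0R1, 1R0, 1R1
Branch closes: p and ~p both at 1.
All branches of the negation close; one closing branch shown above.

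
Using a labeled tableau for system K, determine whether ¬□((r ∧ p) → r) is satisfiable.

No, unsatisfiable

1. ¬□((r ∧ p) → r), u
2. ¬((r ∧ p) → r), v
3. r ∧ p, v
4. ¬r, v
5. r, v
6. p, v
Accessibility: uRv
Branch closes: r and ¬r both at v.
Every branch closes; the branch above is one of them.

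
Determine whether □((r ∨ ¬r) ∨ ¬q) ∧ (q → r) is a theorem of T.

Tableau for the negation ¬(□((r ∨ ¬r) ∨ ¬q) ∧ (q → r)):
1. ¬(□((r ∨ ¬r) ∨ ¬q) ∧ (q → r)), u
2. ¬(q → r), u   [¬∧-rule on 1 (branches; this branch)]
3. q, u   [¬→-rule on 2]
4. ¬r, u   [¬→-rule on 2]
Accessibility: uRu
The negation has an open branch (countermodel exists).

No, not valid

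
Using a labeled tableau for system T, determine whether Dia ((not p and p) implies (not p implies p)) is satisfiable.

Satisfiable (open branch found)

1. Dia ((not p and p) implies (not p implies p)), u
2. (not p and p) implies (not p implies p), v
3. not p implies p, v
4. p, v
Accessibility: uRu, uRv, vRv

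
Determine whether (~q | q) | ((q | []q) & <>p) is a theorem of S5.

Yes, valid

Tableau for the negation ~((~q | q) | ((q | []q) & <>p)):
1. ~((~q | q) | ((q | []q) & <>p)), u
2. ~(~q | q), u   [~|-rule on 1]
3. ~((q | []q) & <>p), u   [~|-rule on 1]
4. q, u   [~|-rule on 2]
5. ~q, u   [~|-rule on 2]
Accessibility: uRu
Branch closes: q and ~q both at u.
Every branch of the negation's tableau closes; the branch above is one of them.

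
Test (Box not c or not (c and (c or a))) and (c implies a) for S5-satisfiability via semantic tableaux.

Satisfiable

1. (Box not c or not (c and (c or a))) and (c implies a), 0
2. Box not c or not (c and (c or a)), 0
3. c implies a, 0
4. not (c and (c or a)), 0
5. a, 0
6. not c, 0
Accessibility: 0R0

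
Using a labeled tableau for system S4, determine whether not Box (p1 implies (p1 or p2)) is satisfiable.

Unsatisfiable (every branch closes)

1. not Box (p1 implies (p1 or p2)), u
2. not (p1 implies (p1 or p2)), v   [neg-Box-rule on 1: fresh world v, uRv]
3. p1, v   [neg-implies-rule on 2]
4. not (p1 or p2), v   [neg-implies-rule on 2]
5. not p1, v   [neg-or-rule on 4]
6. not p2, v   [neg-or-rule on 4]
Accessibility: uRu, uRv, vRv
Branch closes: p1 and not p1 both at v.
All branches of the tableau close; one closing branch shown above.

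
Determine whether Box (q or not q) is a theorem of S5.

Valid in S5

Tableau for the negation not Box (q or not q):
1. not Box (q or not q), 0
2. not (q or not q), 1   [neg-Box-rule on 1: fresh world 1, 0R1]
3. not q, 1   [neg-or-rule on 2]
4. q, 1   [neg-or-rule on 2]
Accessibility: 0R0, 0R1, 1R0, 1R1
Branch closes: q and not q both at 1.
Every branch of the negation's tableau closes; the branch above is one of them.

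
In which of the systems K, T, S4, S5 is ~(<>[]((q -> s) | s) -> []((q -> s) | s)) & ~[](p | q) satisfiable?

K, T, S4

S4-tableau for the formula:
1. ~(<>[]((q -> s) | s) -> []((q -> s) | s)) & ~[](p | q), 0
2. ~(<>[]((q -> s) | s) -> []((q -> s) | s)), 0
3. ~[](p | q), 0
4. <>[]((q -> s) | s), 0
5. ~[]((q -> s) | s), 0
6. ~(p | q), 1
7. ~p, 1
8. ~q, 1
9. []((q -> s) | s), 2
10. (q -> s) | s, 2
11. s, 2
12. ~((q -> s) | s), 3
13. ~(q -> s), 3
14. ~s, 3
15. q, 3
Accessibility: 0R0, 0R1, 0R2, 0R3, 1R1, 2R2, 3R3
Complete open branch: satisfiable in S4, hence also in K, T (this S4-model is also a K-model and a T-model).
S5-tableau for the formula:
1. ~(<>[]((q -> s) | s) -> []((q -> s) | s)) & ~[](p | q), 0
2. ~(<>[]((q -> s) | s) -> []((q -> s) | s)), 0
3. ~[](p | q), 0
4. <>[]((q -> s) | s), 0
5. ~[]((q -> s) | s), 0
6. ~(p | q), 1
7. ~p, 1
8. ~q, 1
9. []((q -> s) | s), 2
10. (q -> s) | s, 0
11. (q -> s) | s, 1
12. (q -> s) | s, 2
13. q -> s, 0
14. q -> s, 1
15. q -> s, 2
16. s, 0
17. s, 1
18. s, 2
19. ~((q -> s) | s), 3
20. ~(q -> s), 3
21. ~s, 3
22. q, 3
23. (q -> s) | s, 3
24. q -> s, 3
25. s, 3
Accessibility: 0R0, 0R1, 0R2, 0R3, 1R0, 1R1, 1R2, 1R3, 2R0, 2R1, 2R2, 2R3, 3R0, 3R1, 3R2, 3R3
Branch closes: s and ~s both at 3.
Every branch closes (one shown): unsatisfiable in S5.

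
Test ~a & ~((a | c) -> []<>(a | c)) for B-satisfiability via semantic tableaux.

No, unsatisfiable

1. ~a & ~((a | c) -> []<>(a | c)), 0
2. ~a, 0
3. ~((a | c) -> []<>(a | c)), 0
4. a | c, 0
5. ~[]<>(a | c), 0
6. c, 0
7. ~<>(a | c), 1
8. ~(a | c), 0
9. ~c, 0
Accessibility: 0R0, 0R1, 1R0, 1R1
Branch closes: c and ~c both at 0.
All branches of the tableau close; one closing branch shown above.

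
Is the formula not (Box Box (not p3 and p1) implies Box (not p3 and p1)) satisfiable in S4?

1. not (Box Box (not p3 and p1) implies Box (not p3 and p1)), w0
2. Box Box (not p3 and p1), w0
3. not Box (not p3 and p1), w0
4. Box (not p3 and p1), w0
5. not p3 and p1, w0
6. not p3, w0
7. p1, w0
8. not (not p3 and p1), w1
9. Box (not p3 and p1), w1
10. not p3 and p1, w1
11. not p3, w1
12. p1, w1
13. not p1, w1
Accessibility: w0Rw0, w0Rw1, w1Rw1
Branch closes: p1 and not p1 both at w1.
(One branch shown.) All branches close.

Unsatisfiable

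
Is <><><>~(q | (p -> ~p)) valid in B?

No, not valid

Tableau for the negation ~<><><>~(q | (p -> ~p)):
1. ~<><><>~(q | (p -> ~p)), w0
2. ~<><>~(q | (p -> ~p)), w0   [~<>-rule on 1 via w0Rw0]
3. ~<>~(q | (p -> ~p)), w0   [~<>-rule on 2 via w0Rw0]
4. q | (p -> ~p), w0   [~<>-rule on 3 via w0Rw0]
5. p -> ~p, w0   [|-rule on 4 (branches; this branch)]
6. ~p, w0   [->-rule on 5 (branches; this branch)]
Accessibility: w0Rw0
The negation has an open branch (countermodel exists).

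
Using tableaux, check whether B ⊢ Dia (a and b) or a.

No, not valid

Tableau for the negation not (Dia (a and b) or a):
1. not (Dia (a and b) or a), w0
2. not Dia (a and b), w0
3. not a, w0
4. not (a and b), w0
5. not b, w0
Accessibility: w0Rw0
The negation has an open branch (countermodel exists).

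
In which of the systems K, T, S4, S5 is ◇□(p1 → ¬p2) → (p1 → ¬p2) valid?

S5-tableau for the negation ¬(◇□(p1 → ¬p2) → (p1 → ¬p2)):
1. ¬(◇□(p1 → ¬p2) → (p1 → ¬p2)), w0
2. ◇□(p1 → ¬p2), w0
3. ¬(p1 → ¬p2), w0
4. p1, w0
5. p2, w0
6. □(p1 → ¬p2), w1
7. p1 → ¬p2, w0
8. p1 → ¬p2, w1
9. ¬p2, w0
Accessibility: w0Rw0, w0Rw1, w1Rw0, w1Rw1
Branch closes: p2 and ¬p2 both at w0.
Every branch closes (one shown): valid in S5.
S4-tableau for the negation ¬(◇□(p1 → ¬p2) → (p1 → ¬p2)):
1. ¬(◇□(p1 → ¬p2) → (p1 → ¬p2)), w0
2. ◇□(p1 → ¬p2), w0
3. ¬(p1 → ¬p2), w0
4. p1, w0
5. p2, w0
6. □(p1 → ¬p2), w1
7. p1 → ¬p2, w1
8. ¬p2, w1
Accessibility: w0Rw0, w0Rw1, w1Rw1
Complete open branch: countermodel on an S4-frame, so not valid in S4, nor in K, T (the same frame is also a K-frame and a T-frame).

S5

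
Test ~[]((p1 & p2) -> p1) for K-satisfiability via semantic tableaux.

1. ~[]((p1 & p2) -> p1), 0
2. ~((p1 & p2) -> p1), 1
3. p1 & p2, 1
4. ~p1, 1
5. p1, 1
6. p2, 1
Accessibility: 0R1
Branch closes: p1 and ~p1 both at 1.
All branches of the tableau close; one closing branch shown above.

No, unsatisfiable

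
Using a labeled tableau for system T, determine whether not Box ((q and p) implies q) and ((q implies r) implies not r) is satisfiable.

Unsatisfiable (every branch closes)

1. not Box ((q and p) implies q) and ((q implies r) implies not r), w0
2. not Box ((q and p) implies q), w0   [and-rule on 1]
3. (q implies r) implies not r, w0   [and-rule on 1]
4. not (q implies r), w0   [implies-rule on 3 (branches; this branch)]
5. q, w0   [neg-implies-rule on 4]
6. not r, w0   [neg-implies-rule on 4]
7. not ((q and p) implies q), w1   [neg-Box-rule on 2: fresh world w1, w0Rw1]
8. q and p, w1   [neg-implies-rule on 7]
9. not q, w1   [neg-implies-rule on 7]
10. q, w1   [and-rule on 8]
11. p, w1   [and-rule on 8]
Accessibility: w0Rw0, w0Rw1, w1Rw1
Branch closes: q and not q both at w1.
Every branch closes; the branch above is one of them.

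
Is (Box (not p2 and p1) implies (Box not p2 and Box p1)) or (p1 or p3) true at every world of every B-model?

Tableau for the negation not ((Box (not p2 and p1) implies (Box not p2 and Box p1)) or (p1 or p3)):
1. not ((Box (not p2 and p1) implies (Box not p2 and Box p1)) or (p1 or p3)), 0
2. not (Box (not p2 and p1) implies (Box not p2 and Box p1)), 0   [neg-or-rule on 1]
3. not (p1 or p3), 0   [neg-or-rule on 1]
4. Box (not p2 and p1), 0   [neg-implies-rule on 2]
5. not (Box not p2 and Box p1), 0   [neg-implies-rule on 2]
6. not p1, 0   [neg-or-rule on 3]
7. not p3, 0   [neg-or-rule on 3]
8. not p2 and p1, 0   [Box-rule on 4 via 0R0]
9. not p2, 0   [and-rule on 8]
10. p1, 0   [and-rule on 8]
Accessibility: 0R0
Branch closes: p1 and not p1 both at 0.
All branches of the negation close; one closing branch shown above.

Valid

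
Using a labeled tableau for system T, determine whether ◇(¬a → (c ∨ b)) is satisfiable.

1. ◇(¬a → (c ∨ b)), w0
2. ¬a → (c ∨ b), w1
3. c ∨ b, w1
4. b, w1
Accessibility: w0Rw0, w0Rw1, w1Rw1

Satisfiable (open branch found)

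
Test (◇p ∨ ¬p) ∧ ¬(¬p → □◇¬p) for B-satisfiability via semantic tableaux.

No, unsatisfiable

1. (◇p ∨ ¬p) ∧ ¬(¬p → □◇¬p), u
2. ◇p ∨ ¬p, u   [∧-rule on 1]
3. ¬(¬p → □◇¬p), u   [∧-rule on 1]
4. ¬p, u   [¬→-rule on 3]
5. ¬□◇¬p, u   [¬→-rule on 3]
6. ¬◇¬p, v   [¬□-rule on 5: fresh world v, uRv]
7. p, u   [¬◇-rule on 6 via vRu]
Accessibility: uRu, uRv, vRu, vRv
Branch closes: p and ¬p both at u.
(One branch shown.) All branches close.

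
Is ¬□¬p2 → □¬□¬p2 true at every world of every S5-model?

Valid

Tableau for the negation ¬(¬□¬p2 → □¬□¬p2):
1. ¬(¬□¬p2 → □¬□¬p2), u
2. ¬□¬p2, u
3. ¬□¬□¬p2, u
4. p2, v
5. □¬p2, w
6. ¬p2, u
7. ¬p2, v
Accessibility: uRu, uRv, uRw, vRu, vRv, vRw, wRu, wRv, wRw
Branch closes: p2 and ¬p2 both at v.
All branches of the negation close; one closing branch shown above.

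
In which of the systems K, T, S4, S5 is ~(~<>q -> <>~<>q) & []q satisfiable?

T-tableau for the formula:
1. ~(~<>q -> <>~<>q) & []q, w0
2. ~(~<>q -> <>~<>q), w0   [&-rule on 1]
3. []q, w0   [&-rule on 1]
4. ~<>q, w0   [~->-rule on 2]
5. ~<>~<>q, w0   [~->-rule on 2]
6. q, w0   [[]-rule on 3 via w0Rw0]
7. ~q, w0   [~<>-rule on 4 via w0Rw0]
Accessibility: w0Rw0
Branch closes: q and ~q both at w0.
Every branch closes (one shown): unsatisfiable in T, hence also in S4, S5 (every S4/S5-frame is a T-frame).
K-tableau for the formula:
1. ~(~<>q -> <>~<>q) & []q, w0
2. ~(~<>q -> <>~<>q), w0   [&-rule on 1]
3. []q, w0   [&-rule on 1]
4. ~<>q, w0   [~->-rule on 2]
5. ~<>~<>q, w0   [~->-rule on 2]
Complete open branch: satisfiable in K.

K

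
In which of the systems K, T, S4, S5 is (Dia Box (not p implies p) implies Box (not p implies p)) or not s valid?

S4-tableau for the negation not ((Dia Box (not p implies p) implies Box (not p implies p)) or not s):
1. not ((Dia Box (not p implies p) implies Box (not p implies p)) or not s), u
2. not (Dia Box (not p implies p) implies Box (not p implies p)), u
3. s, u
4. Dia Box (not p implies p), u
5. not Box (not p implies p), u
6. Box (not p implies p), v
7. not p implies p, v
8. p, v
9. not (not p implies p), w
10. not p, w
Accessibility: uRu, uRv, uRw, vRv, wRw
Complete open branch: countermodel on an S4-frame, so not valid in S4, nor in K, T (the same frame is also a K-frame and a T-frame).
S5-tableau for the negation not ((Dia Box (not p implies p) implies Box (not p implies p)) or not s):
1. not ((Dia Box (not p implies p) implies Box (not p implies p)) or not s), u
2. not (Dia Box (not p implies p) implies Box (not p implies p)), u
3. s, u
4. Dia Box (not p implies p), u
5. not Box (not p implies p), u
6. Box (not p implies p), v
7. not p implies p, u
8. not p implies p, v
9. p, u
10. p, v
11. not (not p implies p), w
12. not p, w
13. not p implies p, w
14. p, w
Accessibility: uRu, uRv, uRw, vRu, vRv, vRw, wRu, wRv, wRw
Branch closes: p and not p both at w.
Every branch closes (one shown): valid in S5.

S5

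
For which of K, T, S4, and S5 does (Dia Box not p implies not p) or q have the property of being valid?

S5

S5-tableau for the negation not ((Dia Box not p implies not p) or q):
1. not ((Dia Box not p implies not p) or q), u
2. not (Dia Box not p implies not p), u   [neg-or-rule on 1]
3. not q, u   [neg-or-rule on 1]
4. Dia Box not p, u   [neg-implies-rule on 2]
5. p, u   [neg-implies-rule on 2]
6. Box not p, v   [Dia-rule on 4: fresh world v, uRv]
7. not p, u   [Box-rule on 6 via vRu]
Accessibility: uRu, uRv, vRu, vRv
Branch closes: p and not p both at u.
Every branch closes (one shown): valid in S5.
S4-tableau for the negation not ((Dia Box not p implies not p) or q):
1. not ((Dia Box not p implies not p) or q), u
2. not (Dia Box not p implies not p), u   [neg-or-rule on 1]
3. not q, u   [neg-or-rule on 1]
4. Dia Box not p, u   [neg-implies-rule on 2]
5. p, u   [neg-implies-rule on 2]
6. Box not p, v   [Dia-rule on 4: fresh world v, uRv]
7. not p, v   [Box-rule on 6 via vRv]
Accessibility: uRu, uRv, vRv
Complete open branch: countermodel on an S4-frame, so not valid in S4, nor in K, T (the same frame is also a K-frame and a T-frame).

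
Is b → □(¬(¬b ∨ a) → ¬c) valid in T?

Invalid (countermodel exists)

Tableau for the negation ¬(b → □(¬(¬b ∨ a) → ¬c)):
1. ¬(b → □(¬(¬b ∨ a) → ¬c)), w0
2. b, w0
3. ¬□(¬(¬b ∨ a) → ¬c), w0
4. ¬(¬(¬b ∨ a) → ¬c), w1
5. ¬(¬b ∨ a), w1
6. c, w1
7. b, w1
8. ¬a, w1
Accessibility: w0Rw0, w0Rw1, w1Rw1
The negation has an open branch (countermodel exists).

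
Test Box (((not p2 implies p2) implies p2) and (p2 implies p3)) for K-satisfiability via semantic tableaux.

Yes, satisfiable

1. Box (((not p2 implies p2) implies p2) and (p2 implies p3)), u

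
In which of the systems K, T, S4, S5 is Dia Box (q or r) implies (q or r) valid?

S5

S5-tableau for the negation not (Dia Box (q or r) implies (q or r)):
1. not (Dia Box (q or r) implies (q or r)), 0
2. Dia Box (q or r), 0
3. not (q or r), 0
4. not q, 0
5. not r, 0
6. Box (q or r), 1
7. q or r, 0
8. q or r, 1
9. r, 0
Accessibility: 0R0, 0R1, 1R0, 1R1
Branch closes: r and not r both at 0.
Every branch closes (one shown): valid in S5.
S4-tableau for the negation not (Dia Box (q or r) implies (q or r)):
1. not (Dia Box (q or r) implies (q or r)), 0
2. Dia Box (q or r), 0
3. not (q or r), 0
4. not q, 0
5. not r, 0
6. Box (q or r), 1
7. q or r, 1
8. r, 1
Accessibility: 0R0, 0R1, 1R1
Complete open branch: countermodel on an S4-frame, so not valid in S4, nor in K, T (the same frame is also a K-frame and a T-frame).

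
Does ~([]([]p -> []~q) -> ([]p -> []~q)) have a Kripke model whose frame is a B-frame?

Unsatisfiable (every branch closes)

1. ~([]([]p -> []~q) -> ([]p -> []~q)), 0
2. []([]p -> []~q), 0
3. ~([]p -> []~q), 0
4. []p, 0
5. ~[]~q, 0
6. []p -> []~q, 0
7. p, 0
8. ~[]p, 0
9. q, 1
10. []p -> []~q, 1
11. p, 1
12. ~[]p, 1
13. ~p, 2
14. []p -> []~q, 2
15. p, 2
Accessibility: 0R0, 0R1, 0R2, 1R0, 1R1, 2R0, 2R2
Branch closes: p and ~p both at 2.
(One branch shown.) All branches close.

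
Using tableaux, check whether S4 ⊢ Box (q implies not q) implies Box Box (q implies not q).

Valid

Tableau for the negation not (Box (q implies not q) implies Box Box (q implies not q)):
1. not (Box (q implies not q) implies Box Box (q implies not q)), w0
2. Box (q implies not q), w0
3. not Box Box (q implies not q), w0
4. q implies not q, w0
5. not q, w0
6. not Box (q implies not q), w1
7. q implies not q, w1
8. not q, w1
9. not (q implies not q), w2
10. q, w2
11. q implies not q, w2
12. not q, w2
Accessibility: w0Rw0, w0Rw1, w0Rw2, w1Rw1, w1Rw2, w2Rw2
Branch closes: q and not q both at w2.
All branches of the negation close; one closing branch shown above.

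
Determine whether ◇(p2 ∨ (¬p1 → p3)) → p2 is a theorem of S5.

Tableau for the negation ¬(◇(p2 ∨ (¬p1 → p3)) → p2):
1. ¬(◇(p2 ∨ (¬p1 → p3)) → p2), 0
2. ◇(p2 ∨ (¬p1 → p3)), 0   [¬→-rule on 1]
3. ¬p2, 0   [¬→-rule on 1]
4. p2 ∨ (¬p1 → p3), 1   [◇-rule on 2: fresh world 1, 0R1]
5. ¬p1 → p3, 1   [∨-rule on 4 (branches; this branch)]
6. p3, 1   [→-rule on 5 (branches; this branch)]
Accessibility: 0R0, 0R1, 1R0, 1R1
The negation has an open branch (countermodel exists).

Not valid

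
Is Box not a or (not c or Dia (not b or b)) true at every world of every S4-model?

Tableau for the negation not (Box not a or (not c or Dia (not b or b))):
1. not (Box not a or (not c or Dia (not b or b))), w0
2. not Box not a, w0
3. not (not c or Dia (not b or b)), w0
4. c, w0
5. not Dia (not b or b), w0
6. not (not b or b), w0
7. b, w0
8. not b, w0
Accessibility: w0Rw0
Branch closes: b and not b both at w0.
Every branch of the negation's tableau closes; the branch above is one of them.

Valid in S4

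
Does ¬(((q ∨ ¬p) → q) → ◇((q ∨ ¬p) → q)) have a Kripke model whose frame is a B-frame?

1. ¬(((q ∨ ¬p) → q) → ◇((q ∨ ¬p) → q)), u
2. (q ∨ ¬p) → q, u
3. ¬◇((q ∨ ¬p) → q), u
4. ¬((q ∨ ¬p) → q), u
5. q ∨ ¬p, u
6. ¬q, u
7. ¬(q ∨ ¬p), u
8. p, u
9. ¬p, u
Accessibility: uRu
Branch closes: p and ¬p both at u.
(One branch shown.) All branches close.

No, unsatisfiable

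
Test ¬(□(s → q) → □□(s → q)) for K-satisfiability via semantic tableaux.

Satisfiable (open branch found)

1. ¬(□(s → q) → □□(s → q)), 0
2. □(s → q), 0
3. ¬□□(s → q), 0
4. ¬□(s → q), 1
5. s → q, 1
6. q, 1
7. ¬(s → q), 2
8. s, 2
9. ¬q, 2
Accessibility: 0R1, 1R2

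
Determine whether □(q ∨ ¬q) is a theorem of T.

Valid in T

Tableau for the negation ¬□(q ∨ ¬q):
1. ¬□(q ∨ ¬q), u
2. ¬(q ∨ ¬q), v
3. ¬q, v
4. q, v
Accessibility: uRu, uRv, vRv
Branch closes: q and ¬q both at v.
Every branch of the negation's tableau closes; the branch above is one of them.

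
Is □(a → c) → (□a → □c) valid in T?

Valid

Tableau for the negation ¬(□(a → c) → (□a → □c)):
1. ¬(□(a → c) → (□a → □c)), w0
2. □(a → c), w0   [¬→-rule on 1]
3. ¬(□a → □c), w0   [¬→-rule on 1]
4. □a, w0   [¬→-rule on 3]
5. ¬□c, w0   [¬→-rule on 3]
6. a → c, w0   [□-rule on 2 via w0Rw0]
7. a, w0   [□-rule on 4 via w0Rw0]
8. c, w0   [→-rule on 6 (branches; this branch)]
9. ¬c, w1   [¬□-rule on 5: fresh world w1, w0Rw1]
10. a → c, w1   [□-rule on 2 via w0Rw1]
11. a, w1   [□-rule on 4 via w0Rw1]
12. c, w1   [→-rule on 10 (branches; this branch)]
Accessibility: w0Rw0, w0Rw1, w1Rw1
Branch closes: c and ¬c both at w1.
All branches of the negation close; one closing branch shown above.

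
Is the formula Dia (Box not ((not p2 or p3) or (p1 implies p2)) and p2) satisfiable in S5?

1. Dia (Box not ((not p2 or p3) or (p1 implies p2)) and p2), u
2. Box not ((not p2 or p3) or (p1 implies p2)) and p2, v
3. Box not ((not p2 or p3) or (p1 implies p2)), v
4. p2, v
5. not ((not p2 or p3) or (p1 implies p2)), u
6. not (not p2 or p3), u
7. not (p1 implies p2), u
8. p2, u
9. not p3, u
10. p1, u
11. not p2, u
Accessibility: uRu, uRv, vRu, vRv
Branch closes: p2 and not p2 both at u.
(One branch shown.) All branches close.

No, unsatisfiable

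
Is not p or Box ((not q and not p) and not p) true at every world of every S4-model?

Tableau for the negation not (not p or Box ((not q and not p) and not p)):
1. not (not p or Box ((not q and not p) and not p)), w0
2. p, w0
3. not Box ((not q and not p) and not p), w0
4. not ((not q and not p) and not p), w1
5. p, w1
Accessibility: w0Rw0, w0Rw1, w1Rw1
The negation has an open branch (countermodel exists).

Not valid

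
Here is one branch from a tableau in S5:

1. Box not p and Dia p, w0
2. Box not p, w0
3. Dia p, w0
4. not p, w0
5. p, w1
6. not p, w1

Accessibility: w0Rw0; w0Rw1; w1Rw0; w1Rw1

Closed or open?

Closed

Both p and not p appear at w1.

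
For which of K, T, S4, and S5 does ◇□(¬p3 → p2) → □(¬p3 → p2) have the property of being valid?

S5-tableau for the negation ¬(◇□(¬p3 → p2) → □(¬p3 → p2)):
1. ¬(◇□(¬p3 → p2) → □(¬p3 → p2)), w0
2. ◇□(¬p3 → p2), w0   [¬→-rule on 1]
3. ¬□(¬p3 → p2), w0   [¬→-rule on 1]
4. □(¬p3 → p2), w1   [◇-rule on 2: fresh world w1, w0Rw1]
5. ¬p3 → p2, w0   [□-rule on 4 via w1Rw0]
6. ¬p3 → p2, w1   [□-rule on 4 via w1Rw1]
7. p2, w0   [→-rule on 5 (branches; this branch)]
8. p2, w1   [→-rule on 6 (branches; this branch)]
9. ¬(¬p3 → p2), w2   [¬□-rule on 3: fresh world w2, w0Rw2]
10. ¬p3, w2   [¬→-rule on 9]
11. ¬p2, w2   [¬→-rule on 9]
12. ¬p3 → p2, w2   [□-rule on 4 via w1Rw2]
13. p2, w2   [→-rule on 12 (branches; this branch)]
Accessibility: w0Rw0, w0Rw1, w0Rw2, w1Rw0, w1Rw1, w1Rw2, w2Rw0, w2Rw1, w2Rw2
Branch closes: p2 and ¬p2 both at w2.
Every branch closes (one shown): valid in S5.
S4-tableau for the negation ¬(◇□(¬p3 → p2) → □(¬p3 → p2)):
1. ¬(◇□(¬p3 → p2) → □(¬p3 → p2)), w0
2. ◇□(¬p3 → p2), w0   [¬→-rule on 1]
3. ¬□(¬p3 → p2), w0   [¬→-rule on 1]
4. □(¬p3 → p2), w1   [◇-rule on 2: fresh world w1, w0Rw1]
5. ¬p3 → p2, w1   [□-rule on 4 via w1Rw1]
6. p2, w1   [→-rule on 5 (branches; this branch)]
7. ¬(¬p3 → p2), w2   [¬□-rule on 3: fresh world w2, w0Rw2]
8. ¬p3, w2   [¬→-rule on 7]
9. ¬p2, w2   [¬→-rule on 7]
Accessibility: w0Rw0, w0Rw1, w0Rw2, w1Rw1, w2Rw2
Complete open branch: countermodel on an S4-frame, so not valid in S4, nor in K, T (the same frame is also a K-frame and a T-frame).

S5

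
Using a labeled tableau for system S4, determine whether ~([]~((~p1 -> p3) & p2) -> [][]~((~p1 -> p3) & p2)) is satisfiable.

1. ~([]~((~p1 -> p3) & p2) -> [][]~((~p1 -> p3) & p2)), w0
2. []~((~p1 -> p3) & p2), w0
3. ~[][]~((~p1 -> p3) & p2), w0
4. ~((~p1 -> p3) & p2), w0
5. ~(~p1 -> p3), w0
6. ~p1, w0
7. ~p3, w0
8. ~[]~((~p1 -> p3) & p2), w1
9. ~((~p1 -> p3) & p2), w1
10. ~(~p1 -> p3), w1
11. ~p1, w1
12. ~p3, w1
13. (~p1 -> p3) & p2, w2
14. ~p1 -> p3, w2
15. p2, w2
16. ~((~p1 -> p3) & p2), w2
17. p3, w2
18. ~(~p1 -> p3), w2
19. ~p1, w2
20. ~p3, w2
Accessibility: w0Rw0, w0Rw1, w0Rw2, w1Rw1, w1Rw2, w2Rw2
Branch closes: p3 and ~p3 both at w2.
(One branch shown.) All branches close.

No, unsatisfiable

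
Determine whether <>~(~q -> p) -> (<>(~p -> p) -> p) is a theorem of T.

Tableau for the negation ~(<>~(~q -> p) -> (<>(~p -> p) -> p)):
1. ~(<>~(~q -> p) -> (<>(~p -> p) -> p)), w0
2. <>~(~q -> p), w0   [~->-rule on 1]
3. ~(<>(~p -> p) -> p), w0   [~->-rule on 1]
4. <>(~p -> p), w0   [~->-rule on 3]
5. ~p, w0   [~->-rule on 3]
6. ~(~q -> p), w1   [<>-rule on 2: fresh world w1, w0Rw1]
7. ~q, w1   [~->-rule on 6]
8. ~p, w1   [~->-rule on 6]
9. ~p -> p, w2   [<>-rule on 4: fresh world w2, w0Rw2]
10. p, w2   [->-rule on 9 (branches; this branch)]
Accessibility: w0Rw0, w0Rw1, w0Rw2, w1Rw1, w2Rw2
The negation has an open branch (countermodel exists).

Not valid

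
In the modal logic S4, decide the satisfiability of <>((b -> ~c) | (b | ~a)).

1. <>((b -> ~c) | (b | ~a)), u
2. (b -> ~c) | (b | ~a), v
3. b | ~a, v
4. ~a, v
Accessibility: uRu, uRv, vRv

Yes, satisfiable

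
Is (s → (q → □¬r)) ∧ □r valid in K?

No, not valid

Tableau for the negation ¬((s → (q → □¬r)) ∧ □r):
1. ¬((s → (q → □¬r)) ∧ □r), w0
2. ¬□r, w0
3. ¬r, w1
Accessibility: w0Rw1
The negation has an open branch (countermodel exists).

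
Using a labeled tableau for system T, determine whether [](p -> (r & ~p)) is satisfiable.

Satisfiable (open branch found)

1. [](p -> (r & ~p)), 0
2. p -> (r & ~p), 0   [[]-rule on 1 via 0R0]
3. r & ~p, 0   [->-rule on 2 (branches; this branch)]
4. r, 0   [&-rule on 3]
5. ~p, 0   [&-rule on 3]
Accessibility: 0R0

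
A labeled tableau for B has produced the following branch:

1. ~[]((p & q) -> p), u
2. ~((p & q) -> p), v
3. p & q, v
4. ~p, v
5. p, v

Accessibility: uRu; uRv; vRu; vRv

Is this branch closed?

Closed

Both p and ~p appear at v.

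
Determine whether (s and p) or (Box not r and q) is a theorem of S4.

Tableau for the negation not ((s and p) or (Box not r and q)):
1. not ((s and p) or (Box not r and q)), 0
2. not (s and p), 0
3. not (Box not r and q), 0
4. not p, 0
5. not q, 0
Accessibility: 0R0
The negation has an open branch (countermodel exists).

Invalid (countermodel exists)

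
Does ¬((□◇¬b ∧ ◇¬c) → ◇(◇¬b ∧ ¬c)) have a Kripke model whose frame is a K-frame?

1. ¬((□◇¬b ∧ ◇¬c) → ◇(◇¬b ∧ ¬c)), w0
2. □◇¬b ∧ ◇¬c, w0   [¬→-rule on 1]
3. ¬◇(◇¬b ∧ ¬c), w0   [¬→-rule on 1]
4. □◇¬b, w0   [∧-rule on 2]
5. ◇¬c, w0   [∧-rule on 2]
6. ¬c, w1   [◇-rule on 5: fresh world w1, w0Rw1]
7. ¬(◇¬b ∧ ¬c), w1   [¬◇-rule on 3 via w0Rw1]
8. ◇¬b, w1   [□-rule on 4 via w0Rw1]
9. ¬◇¬b, w1   [¬∧-rule on 7 (branches; this branch)]
10. ¬b, w2   [◇-rule on 8: fresh world w2, w1Rw2]
11. b, w2   [¬◇-rule on 9 via w1Rw2]
Accessibility: w0Rw1, w1Rw2
Branch closes: b and ¬b both at w2.
Every branch closes; the branch above is one of them.

No, unsatisfiable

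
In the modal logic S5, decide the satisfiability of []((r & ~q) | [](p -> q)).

Satisfiable (open branch found)

1. []((r & ~q) | [](p -> q)), w0
2. (r & ~q) | [](p -> q), w0
3. [](p -> q), w0
4. p -> q, w0
5. q, w0
Accessibility: w0Rw0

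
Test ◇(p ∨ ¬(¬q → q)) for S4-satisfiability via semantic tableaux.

1. ◇(p ∨ ¬(¬q → q)), 0
2. p ∨ ¬(¬q → q), 1
3. ¬(¬q → q), 1
4. ¬q, 1
Accessibility: 0R0, 0R1, 1R1

Satisfiable (open branch found)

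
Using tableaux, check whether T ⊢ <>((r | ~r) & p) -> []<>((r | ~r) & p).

Tableau for the negation ~(<>((r | ~r) & p) -> []<>((r | ~r) & p)):
1. ~(<>((r | ~r) & p) -> []<>((r | ~r) & p)), w0
2. <>((r | ~r) & p), w0   [~->-rule on 1]
3. ~[]<>((r | ~r) & p), w0   [~->-rule on 1]
4. (r | ~r) & p, w1   [<>-rule on 2: fresh world w1, w0Rw1]
5. r | ~r, w1   [&-rule on 4]
6. p, w1   [&-rule on 4]
7. ~r, w1   [|-rule on 5 (branches; this branch)]
8. ~<>((r | ~r) & p), w2   [~[]-rule on 3: fresh world w2, w0Rw2]
9. ~((r | ~r) & p), w2   [~<>-rule on 8 via w2Rw2]
10. ~p, w2   [~&-rule on 9 (branches; this branch)]
Accessibility: w0Rw0, w0Rw1, w0Rw2, w1Rw1, w2Rw2
The negation has an open branch (countermodel exists).

No, not valid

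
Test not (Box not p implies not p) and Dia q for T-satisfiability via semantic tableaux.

No, unsatisfiable

1. not (Box not p implies not p) and Dia q, w0
2. not (Box not p implies not p), w0
3. Dia q, w0
4. Box not p, w0
5. p, w0
6. not p, w0
Accessibility: w0Rw0
Branch closes: p and not p both at w0.
Every branch closes; the branch above is one of them.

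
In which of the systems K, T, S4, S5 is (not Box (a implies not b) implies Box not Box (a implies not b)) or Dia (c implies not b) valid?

S4-tableau for the negation not ((not Box (a implies not b) implies Box not Box (a implies not b)) or Dia (c implies not b)):
1. not ((not Box (a implies not b) implies Box not Box (a implies not b)) or Dia (c implies not b)), 0
2. not (not Box (a implies not b) implies Box not Box (a implies not b)), 0
3. not Dia (c implies not b), 0
4. not Box (a implies not b), 0
5. not Box not Box (a implies not b), 0
6. not (c implies not b), 0
7. c, 0
8. b, 0
9. not (a implies not b), 1
10. a, 1
11. b, 1
12. not (c implies not b), 1
13. c, 1
14. Box (a implies not b), 2
15. not (c implies not b), 2
16. c, 2
17. b, 2
18. a implies not b, 2
19. not a, 2
Accessibility: 0R0, 0R1, 0R2, 1R1, 2R2
Complete open branch: countermodel on an S4-frame, so not valid in S4, nor in K, T (the same frame is also a K-frame and a T-frame).
S5-tableau for the negation not ((not Box (a implies not b) implies Box not Box (a implies not b)) or Dia (c implies not b)):
1. not ((not Box (a implies not b) implies Box not Box (a implies not b)) or Dia (c implies not b)), 0
2. not (not Box (a implies not b) implies Box not Box (a implies not b)), 0
3. not Dia (c implies not b), 0
4. not Box (a implies not b), 0
5. not Box not Box (a implies not b), 0
6. not (c implies not b), 0
7. c, 0
8. b, 0
9. not (a implies not b), 1
10. a, 1
11. b, 1
12. not (c implies not b), 1
13. c, 1
14. Box (a implies not b), 2
15. not (c implies not b), 2
16. c, 2
17. b, 2
18. a implies not b, 0
19. a implies not b, 1
20. a implies not b, 2
21. not a, 0
22. not b, 1
Accessibility: 0R0, 0R1, 0R2, 1R0, 1R1, 1R2, 2R0, 2R1, 2R2
Branch closes: b and not b both at 1.
Every branch closes (one shown): valid in S5.

S5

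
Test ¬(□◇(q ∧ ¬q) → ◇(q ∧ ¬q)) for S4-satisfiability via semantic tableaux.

Unsatisfiable

1. ¬(□◇(q ∧ ¬q) → ◇(q ∧ ¬q)), w0
2. □◇(q ∧ ¬q), w0   [¬→-rule on 1]
3. ¬◇(q ∧ ¬q), w0   [¬→-rule on 1]
4. ◇(q ∧ ¬q), w0   [□-rule on 2 via w0Rw0]
5. ¬(q ∧ ¬q), w0   [¬◇-rule on 3 via w0Rw0]
6. q, w0   [¬∧-rule on 5 (branches; this branch)]
7. q ∧ ¬q, w1   [◇-rule on 4: fresh world w1, w0Rw1]
8. q, w1   [∧-rule on 7]
9. ¬q, w1   [∧-rule on 7]
Accessibility: w0Rw0, w0Rw1, w1Rw1
Branch closes: q and ¬q both at w1.
Every branch closes; the branch above is one of them.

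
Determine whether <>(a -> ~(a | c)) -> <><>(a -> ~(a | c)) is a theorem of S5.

Yes, valid

Tableau for the negation ~(<>(a -> ~(a | c)) -> <><>(a -> ~(a | c))):
1. ~(<>(a -> ~(a | c)) -> <><>(a -> ~(a | c))), 0
2. <>(a -> ~(a | c)), 0
3. ~<><>(a -> ~(a | c)), 0
4. ~<>(a -> ~(a | c)), 0
5. ~(a -> ~(a | c)), 0
6. a, 0
7. a | c, 0
8. c, 0
9. a -> ~(a | c), 1
10. ~<>(a -> ~(a | c)), 1
11. ~(a -> ~(a | c)), 1
12. a, 1
13. a | c, 1
14. ~(a | c), 1
15. ~a, 1
16. ~c, 1
Accessibility: 0R0, 0R1, 1R0, 1R1
Branch closes: a and ~a both at 1.
All branches of the negation close; one closing branch shown above.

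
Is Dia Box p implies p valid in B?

Tableau for the negation not (Dia Box p implies p):
1. not (Dia Box p implies p), 0
2. Dia Box p, 0
3. not p, 0
4. Box p, 1
5. p, 0
Accessibility: 0R0, 0R1, 1R0, 1R1
Branch closes: p and not p both at 0.
Every branch of the negation's tableau closes; the branch above is one of them.

Valid in B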